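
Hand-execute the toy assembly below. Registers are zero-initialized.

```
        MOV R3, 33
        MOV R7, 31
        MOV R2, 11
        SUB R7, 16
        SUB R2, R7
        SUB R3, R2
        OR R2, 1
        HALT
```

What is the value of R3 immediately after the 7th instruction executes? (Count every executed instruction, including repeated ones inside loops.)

37

MOV R3, 33 → R3=33
MOV R7, 31 → R7=31
MOV R2, 11 → R2=11
SUB R7, 16 → R7=31-16=15
SUB R2, R7 → R2=11-15=-4
SUB R3, R2 → R3=33-(-4)=37
OR R2, 1 → R2=(-4)|1=-3
After step 7: R3 = 37.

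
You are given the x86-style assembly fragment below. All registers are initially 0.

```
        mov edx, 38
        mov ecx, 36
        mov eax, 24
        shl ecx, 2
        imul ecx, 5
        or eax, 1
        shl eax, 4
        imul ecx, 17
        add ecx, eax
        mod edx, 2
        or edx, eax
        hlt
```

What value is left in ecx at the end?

12640

after mov edx, 38: edx=38
after mov ecx, 36: ecx=36
after mov eax, 24: eax=24
after shl ecx, 2: ecx=36<<2=144
after imul ecx, 5: ecx=144*5=720
after or eax, 1: eax=24|1=25
after shl eax, 4: eax=25<<4=400
after imul ecx, 17: ecx=720*17=12240
after add ecx, eax: ecx=12240+400=12640
after mod edx, 2: edx=38%2=0
after or edx, eax: edx=0|400=400
halt.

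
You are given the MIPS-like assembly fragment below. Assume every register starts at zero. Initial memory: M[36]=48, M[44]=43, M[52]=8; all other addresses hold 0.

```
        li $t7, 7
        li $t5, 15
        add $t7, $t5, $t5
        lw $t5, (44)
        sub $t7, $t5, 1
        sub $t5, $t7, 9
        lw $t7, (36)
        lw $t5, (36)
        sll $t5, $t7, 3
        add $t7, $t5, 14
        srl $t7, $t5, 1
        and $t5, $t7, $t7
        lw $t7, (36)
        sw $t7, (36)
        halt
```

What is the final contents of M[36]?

48

$t7=7
$t5=15
$t7=15+15=30
$t5=M[44]=43
$t7=43-1=42
$t5=42-9=33
$t7=M[36]=48
$t5=M[36]=48
$t5=48<<3=384
$t7=384+14=398
$t7=384>>1=192
$t5=192&192=192
$t7=M[36]=48
sw $t7, (36) → M[36]=48
halt.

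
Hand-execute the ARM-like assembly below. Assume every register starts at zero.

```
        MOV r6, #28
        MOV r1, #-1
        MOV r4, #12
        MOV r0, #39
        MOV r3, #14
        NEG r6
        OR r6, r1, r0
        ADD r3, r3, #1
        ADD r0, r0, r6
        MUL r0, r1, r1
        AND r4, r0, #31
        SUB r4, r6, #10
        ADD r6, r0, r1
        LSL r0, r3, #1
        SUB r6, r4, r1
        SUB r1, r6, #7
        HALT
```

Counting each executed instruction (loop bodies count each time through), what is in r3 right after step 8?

MOV r6, #28 → r6=28
MOV r1, #-1 → r1=-1
MOV r4, #12 → r4=12
MOV r0, #39 → r0=39
MOV r3, #14 → r3=14
NEG r6 → r6=-(28)=-28
OR r6, r1, r0 → r6=(-1)|39=-1
ADD r3, r3, #1 → r3=14+1=15
After step 8: r3 = 15.

15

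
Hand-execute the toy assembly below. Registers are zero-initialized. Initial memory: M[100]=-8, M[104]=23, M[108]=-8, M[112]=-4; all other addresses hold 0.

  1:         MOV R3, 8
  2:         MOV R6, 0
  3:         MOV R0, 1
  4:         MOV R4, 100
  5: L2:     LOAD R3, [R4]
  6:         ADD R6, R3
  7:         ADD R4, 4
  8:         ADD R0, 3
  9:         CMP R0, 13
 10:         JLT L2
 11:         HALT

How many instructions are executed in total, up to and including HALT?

29

R3=8
R6=0
R0=1
R4=100
R3=M[100]=-8
R6=0+(-8)=-8
R4=100+4=104
R0=1+3=4
CMP R0, 13  (cmp 4,13)
JLT L2: taken
R3=M[104]=23
R6=(-8)+23=15
R4=104+4=108
R0=4+3=7
CMP R0, 13  (cmp 7,13)
JLT L2: taken
R3=M[108]=-8
R6=15+(-8)=7
R4=108+4=112
R0=7+3=10
CMP R0, 13  (cmp 10,13)
JLT L2: taken
R3=M[112]=-4
R6=7+(-4)=3
R4=112+4=116
R0=10+3=13
CMP R0, 13  (cmp 13,13)
JLT L2: not taken
halt.
Total executed instructions: 29.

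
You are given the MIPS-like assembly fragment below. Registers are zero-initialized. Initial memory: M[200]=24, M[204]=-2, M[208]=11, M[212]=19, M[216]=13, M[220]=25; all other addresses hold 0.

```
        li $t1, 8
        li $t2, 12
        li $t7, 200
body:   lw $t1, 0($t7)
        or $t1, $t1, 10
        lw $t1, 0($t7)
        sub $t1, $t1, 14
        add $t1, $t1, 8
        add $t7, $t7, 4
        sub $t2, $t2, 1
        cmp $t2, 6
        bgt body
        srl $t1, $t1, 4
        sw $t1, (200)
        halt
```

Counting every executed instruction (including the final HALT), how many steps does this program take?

after li $t1, 8: $t1=8
after li $t2, 12: $t2=12
after li $t7, 200: $t7=200
after lw $t1, 0($t7): $t1=M[200]=24
after or $t1, $t1, 10: $t1=24|10=26
after lw $t1, 0($t7): $t1=M[200]=24
after sub $t1, $t1, 14: $t1=24-14=10
after add $t1, $t1, 8: $t1=10+8=18
after add $t7, $t7, 4: $t7=200+4=204
after sub $t2, $t2, 1: $t2=12-1=11
cmp $t2, 6  (cmp 11,6)
bgt body: taken
after lw $t1, 0($t7): $t1=M[204]=-2
after or $t1, $t1, 10: $t1=(-2)|10=-2
after lw $t1, 0($t7): $t1=M[204]=-2
after sub $t1, $t1, 14: $t1=(-2)-14=-16
after add $t1, $t1, 8: $t1=(-16)+8=-8
after add $t7, $t7, 4: $t7=204+4=208
after sub $t2, $t2, 1: $t2=11-1=10
cmp $t2, 6  (cmp 10,6)
bgt body: taken
after lw $t1, 0($t7): $t1=M[208]=11
after or $t1, $t1, 10: $t1=11|10=11
after lw $t1, 0($t7): $t1=M[208]=11
after sub $t1, $t1, 14: $t1=11-14=-3
after add $t1, $t1, 8: $t1=(-3)+8=5
after add $t7, $t7, 4: $t7=208+4=212
after sub $t2, $t2, 1: $t2=10-1=9
cmp $t2, 6  (cmp 9,6)
bgt body: taken
after lw $t1, 0($t7): $t1=M[212]=19
after or $t1, $t1, 10: $t1=19|10=27
after lw $t1, 0($t7): $t1=M[212]=19
after sub $t1, $t1, 14: $t1=19-14=5
after add $t1, $t1, 8: $t1=5+8=13
after add $t7, $t7, 4: $t7=212+4=216
after sub $t2, $t2, 1: $t2=9-1=8
cmp $t2, 6  (cmp 8,6)
bgt body: taken
after lw $t1, 0($t7): $t1=M[216]=13
after or $t1, $t1, 10: $t1=13|10=15
after lw $t1, 0($t7): $t1=M[216]=13
after sub $t1, $t1, 14: $t1=13-14=-1
after add $t1, $t1, 8: $t1=(-1)+8=7
after add $t7, $t7, 4: $t7=216+4=220
after sub $t2, $t2, 1: $t2=8-1=7
cmp $t2, 6  (cmp 7,6)
bgt body: taken
after lw $t1, 0($t7): $t1=M[220]=25
after or $t1, $t1, 10: $t1=25|10=27
after lw $t1, 0($t7): $t1=M[220]=25
after sub $t1, $t1, 14: $t1=25-14=11
after add $t1, $t1, 8: $t1=11+8=19
after add $t7, $t7, 4: $t7=220+4=224
after sub $t2, $t2, 1: $t2=7-1=6
cmp $t2, 6  (cmp 6,6)
bgt body: not taken
after srl $t1, $t1, 4: $t1=19>>4=1
sw $t1, (200) → M[200]=1
halt.
Total executed instructions: 60.

60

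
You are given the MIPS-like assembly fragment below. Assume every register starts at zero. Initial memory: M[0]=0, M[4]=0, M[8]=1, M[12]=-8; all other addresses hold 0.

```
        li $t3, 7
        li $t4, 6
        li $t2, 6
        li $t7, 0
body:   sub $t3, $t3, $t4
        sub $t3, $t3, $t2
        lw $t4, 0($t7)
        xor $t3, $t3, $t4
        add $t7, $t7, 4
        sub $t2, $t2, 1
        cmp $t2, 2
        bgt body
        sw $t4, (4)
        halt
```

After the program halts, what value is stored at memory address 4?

-8

li $t3, 7 → $t3=7
li $t4, 6 → $t4=6
li $t2, 6 → $t2=6
li $t7, 0 → $t7=0
sub $t3, $t3, $t4 → $t3=7-6=1
sub $t3, $t3, $t2 → $t3=1-6=-5
lw $t4, 0($t7) → $t4=M[0]=0
xor $t3, $t3, $t4 → $t3=(-5)^0=-5
add $t7, $t7, 4 → $t7=0+4=4
sub $t2, $t2, 1 → $t2=6-1=5
cmp $t2, 2  (cmp 5,2)
bgt body: taken
sub $t3, $t3, $t4 → $t3=(-5)-0=-5
sub $t3, $t3, $t2 → $t3=(-5)-5=-10
lw $t4, 0($t7) → $t4=M[4]=0
xor $t3, $t3, $t4 → $t3=(-10)^0=-10
add $t7, $t7, 4 → $t7=4+4=8
sub $t2, $t2, 1 → $t2=5-1=4
cmp $t2, 2  (cmp 4,2)
bgt body: taken
sub $t3, $t3, $t4 → $t3=(-10)-0=-10
sub $t3, $t3, $t2 → $t3=(-10)-4=-14
lw $t4, 0($t7) → $t4=M[8]=1
xor $t3, $t3, $t4 → $t3=(-14)^1=-13
add $t7, $t7, 4 → $t7=8+4=12
sub $t2, $t2, 1 → $t2=4-1=3
cmp $t2, 2  (cmp 3,2)
bgt body: taken
sub $t3, $t3, $t4 → $t3=(-13)-1=-14
sub $t3, $t3, $t2 → $t3=(-14)-3=-17
lw $t4, 0($t7) → $t4=M[12]=-8
xor $t3, $t3, $t4 → $t3=(-17)^(-8)=23
add $t7, $t7, 4 → $t7=12+4=16
sub $t2, $t2, 1 → $t2=3-1=2
cmp $t2, 2  (cmp 2,2)
bgt body: not taken
sw $t4, (4) → M[4]=-8
halt.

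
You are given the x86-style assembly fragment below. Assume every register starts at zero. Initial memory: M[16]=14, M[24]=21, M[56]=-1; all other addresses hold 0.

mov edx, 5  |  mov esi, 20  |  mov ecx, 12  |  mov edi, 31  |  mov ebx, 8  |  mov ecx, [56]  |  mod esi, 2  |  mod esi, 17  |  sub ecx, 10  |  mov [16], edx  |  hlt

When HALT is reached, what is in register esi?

0

edx=5
esi=20
ecx=12
edi=31
ebx=8
ecx=M[56]=-1
esi=20%2=0
esi=0%17=0
ecx=(-1)-10=-11
mov [16], edx → M[16]=5
halt.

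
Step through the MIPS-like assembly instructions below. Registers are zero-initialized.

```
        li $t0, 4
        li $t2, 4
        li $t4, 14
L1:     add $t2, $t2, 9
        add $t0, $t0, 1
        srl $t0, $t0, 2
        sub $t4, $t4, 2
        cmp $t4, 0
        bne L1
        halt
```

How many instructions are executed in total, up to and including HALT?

46

li $t0, 4 → $t0=4
li $t2, 4 → $t2=4
li $t4, 14 → $t4=14
add $t2, $t2, 9 → $t2=4+9=13
add $t0, $t0, 1 → $t0=4+1=5
srl $t0, $t0, 2 → $t0=5>>2=1
sub $t4, $t4, 2 → $t4=14-2=12
cmp $t4, 0  (cmp 12,0)
bne L1: taken
add $t2, $t2, 9 → $t2=13+9=22
add $t0, $t0, 1 → $t0=1+1=2
srl $t0, $t0, 2 → $t0=2>>2=0
sub $t4, $t4, 2 → $t4=12-2=10
cmp $t4, 0  (cmp 10,0)
bne L1: taken
add $t2, $t2, 9 → $t2=22+9=31
add $t0, $t0, 1 → $t0=0+1=1
srl $t0, $t0, 2 → $t0=1>>2=0
sub $t4, $t4, 2 → $t4=10-2=8
cmp $t4, 0  (cmp 8,0)
bne L1: taken
add $t2, $t2, 9 → $t2=31+9=40
add $t0, $t0, 1 → $t0=0+1=1
srl $t0, $t0, 2 → $t0=1>>2=0
sub $t4, $t4, 2 → $t4=8-2=6
cmp $t4, 0  (cmp 6,0)
bne L1: taken
add $t2, $t2, 9 → $t2=40+9=49
add $t0, $t0, 1 → $t0=0+1=1
srl $t0, $t0, 2 → $t0=1>>2=0
sub $t4, $t4, 2 → $t4=6-2=4
cmp $t4, 0  (cmp 4,0)
bne L1: taken
add $t2, $t2, 9 → $t2=49+9=58
add $t0, $t0, 1 → $t0=0+1=1
srl $t0, $t0, 2 → $t0=1>>2=0
sub $t4, $t4, 2 → $t4=4-2=2
cmp $t4, 0  (cmp 2,0)
bne L1: taken
add $t2, $t2, 9 → $t2=58+9=67
add $t0, $t0, 1 → $t0=0+1=1
srl $t0, $t0, 2 → $t0=1>>2=0
sub $t4, $t4, 2 → $t4=2-2=0
cmp $t4, 0  (cmp 0,0)
bne L1: not taken
halt.
Total executed instructions: 46.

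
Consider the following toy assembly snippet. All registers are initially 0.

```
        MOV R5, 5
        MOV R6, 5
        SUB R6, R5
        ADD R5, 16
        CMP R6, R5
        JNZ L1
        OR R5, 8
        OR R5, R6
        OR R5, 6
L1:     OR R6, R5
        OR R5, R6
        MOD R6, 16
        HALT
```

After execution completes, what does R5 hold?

21

R5=5
R6=5
R6=5-5=0
R5=5+16=21
CMP R6, R5  (cmp 0,21)
JNZ L1: taken
R6=0|21=21
R5=21|21=21
R6=21%16=5
halt.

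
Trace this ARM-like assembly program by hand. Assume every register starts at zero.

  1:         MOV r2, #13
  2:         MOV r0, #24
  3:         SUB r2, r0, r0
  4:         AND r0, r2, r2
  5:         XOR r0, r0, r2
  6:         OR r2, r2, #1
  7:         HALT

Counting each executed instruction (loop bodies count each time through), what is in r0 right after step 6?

0

MOV r2, #13 → r2=13
MOV r0, #24 → r0=24
SUB r2, r0, r0 → r2=24-24=0
AND r0, r2, r2 → r0=0&0=0
XOR r0, r0, r2 → r0=0^0=0
OR r2, r2, #1 → r2=0|1=1
After step 6: r0 = 0.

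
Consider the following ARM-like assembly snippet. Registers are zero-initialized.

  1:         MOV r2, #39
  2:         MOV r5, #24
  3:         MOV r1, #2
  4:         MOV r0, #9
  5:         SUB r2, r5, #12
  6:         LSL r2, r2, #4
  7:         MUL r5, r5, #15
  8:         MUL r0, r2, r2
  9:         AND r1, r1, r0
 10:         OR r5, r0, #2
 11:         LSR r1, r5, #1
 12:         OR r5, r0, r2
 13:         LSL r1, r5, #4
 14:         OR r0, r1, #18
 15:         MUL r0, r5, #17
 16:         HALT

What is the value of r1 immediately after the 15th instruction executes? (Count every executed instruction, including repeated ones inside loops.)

592896

r2=39
r5=24
r1=2
r0=9
r2=24-12=12
r2=12<<4=192
r5=24*15=360
r0=192*192=36864
r1=2&36864=0
r5=36864|2=36866
r1=36866>>1=18433
r5=36864|192=37056
r1=37056<<4=592896
r0=592896|18=592914
r0=37056*17=629952
After step 15: r1 = 592896.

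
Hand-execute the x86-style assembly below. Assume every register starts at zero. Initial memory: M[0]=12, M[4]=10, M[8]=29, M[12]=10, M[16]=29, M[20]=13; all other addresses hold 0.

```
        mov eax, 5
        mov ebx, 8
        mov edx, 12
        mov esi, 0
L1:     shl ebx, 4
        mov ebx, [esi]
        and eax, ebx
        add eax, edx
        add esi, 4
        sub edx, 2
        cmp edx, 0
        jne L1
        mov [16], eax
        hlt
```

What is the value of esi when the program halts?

after mov eax, 5: eax=5
after mov ebx, 8: ebx=8
after mov edx, 12: edx=12
after mov esi, 0: esi=0
after shl ebx, 4: ebx=8<<4=128
after mov ebx, [esi]: ebx=M[0]=12
after and eax, ebx: eax=5&12=4
after add eax, edx: eax=4+12=16
after add esi, 4: esi=0+4=4
after sub edx, 2: edx=12-2=10
cmp edx, 0  (cmp 10,0)
jne L1: taken
after shl ebx, 4: ebx=12<<4=192
after mov ebx, [esi]: ebx=M[4]=10
after and eax, ebx: eax=16&10=0
after add eax, edx: eax=0+10=10
after add esi, 4: esi=4+4=8
after sub edx, 2: edx=10-2=8
cmp edx, 0  (cmp 8,0)
jne L1: taken
after shl ebx, 4: ebx=10<<4=160
after mov ebx, [esi]: ebx=M[8]=29
after and eax, ebx: eax=10&29=8
after add eax, edx: eax=8+8=16
after add esi, 4: esi=8+4=12
after sub edx, 2: edx=8-2=6
cmp edx, 0  (cmp 6,0)
jne L1: taken
after shl ebx, 4: ebx=29<<4=464
after mov ebx, [esi]: ebx=M[12]=10
after and eax, ebx: eax=16&10=0
after add eax, edx: eax=0+6=6
after add esi, 4: esi=12+4=16
after sub edx, 2: edx=6-2=4
cmp edx, 0  (cmp 4,0)
jne L1: taken
after shl ebx, 4: ebx=10<<4=160
after mov ebx, [esi]: ebx=M[16]=29
after and eax, ebx: eax=6&29=4
after add eax, edx: eax=4+4=8
after add esi, 4: esi=16+4=20
after sub edx, 2: edx=4-2=2
cmp edx, 0  (cmp 2,0)
jne L1: taken
after shl ebx, 4: ebx=29<<4=464
after mov ebx, [esi]: ebx=M[20]=13
after and eax, ebx: eax=8&13=8
after add eax, edx: eax=8+2=10
after add esi, 4: esi=20+4=24
after sub edx, 2: edx=2-2=0
cmp edx, 0  (cmp 0,0)
jne L1: not taken
mov [16], eax → M[16]=10
halt.

24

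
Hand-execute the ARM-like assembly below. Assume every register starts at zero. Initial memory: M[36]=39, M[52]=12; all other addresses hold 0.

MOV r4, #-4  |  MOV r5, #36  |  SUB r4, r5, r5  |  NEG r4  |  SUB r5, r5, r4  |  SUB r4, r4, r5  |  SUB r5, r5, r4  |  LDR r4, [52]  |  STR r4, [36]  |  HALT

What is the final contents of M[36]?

12

MOV r4, #-4 → r4=-4
MOV r5, #36 → r5=36
SUB r4, r5, r5 → r4=36-36=0
NEG r4 → r4=-(0)=0
SUB r5, r5, r4 → r5=36-0=36
SUB r4, r4, r5 → r4=0-36=-36
SUB r5, r5, r4 → r5=36-(-36)=72
LDR r4, [52] → r4=M[52]=12
STR r4, [36] → M[36]=12
halt.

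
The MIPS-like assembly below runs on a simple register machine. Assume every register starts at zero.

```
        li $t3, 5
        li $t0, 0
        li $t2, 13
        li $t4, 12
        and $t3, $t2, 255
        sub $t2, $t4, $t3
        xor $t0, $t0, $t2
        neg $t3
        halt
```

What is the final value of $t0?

li $t3, 5 → $t3=5
li $t0, 0 → $t0=0
li $t2, 13 → $t2=13
li $t4, 12 → $t4=12
and $t3, $t2, 255 → $t3=13&255=13
sub $t2, $t4, $t3 → $t2=12-13=-1
xor $t0, $t0, $t2 → $t0=0^(-1)=-1
neg $t3 → $t3=-(13)=-13
halt.

-1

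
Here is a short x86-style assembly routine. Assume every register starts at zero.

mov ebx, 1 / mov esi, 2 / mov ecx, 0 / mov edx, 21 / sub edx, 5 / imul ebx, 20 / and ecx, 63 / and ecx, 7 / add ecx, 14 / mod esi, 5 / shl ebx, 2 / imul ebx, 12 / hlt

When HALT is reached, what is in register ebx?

after mov ebx, 1: ebx=1
after mov esi, 2: esi=2
after mov ecx, 0: ecx=0
after mov edx, 21: edx=21
after sub edx, 5: edx=21-5=16
after imul ebx, 20: ebx=1*20=20
after and ecx, 63: ecx=0&63=0
after and ecx, 7: ecx=0&7=0
after add ecx, 14: ecx=0+14=14
after mod esi, 5: esi=2%5=2
after shl ebx, 2: ebx=20<<2=80
after imul ebx, 12: ebx=80*12=960
halt.

960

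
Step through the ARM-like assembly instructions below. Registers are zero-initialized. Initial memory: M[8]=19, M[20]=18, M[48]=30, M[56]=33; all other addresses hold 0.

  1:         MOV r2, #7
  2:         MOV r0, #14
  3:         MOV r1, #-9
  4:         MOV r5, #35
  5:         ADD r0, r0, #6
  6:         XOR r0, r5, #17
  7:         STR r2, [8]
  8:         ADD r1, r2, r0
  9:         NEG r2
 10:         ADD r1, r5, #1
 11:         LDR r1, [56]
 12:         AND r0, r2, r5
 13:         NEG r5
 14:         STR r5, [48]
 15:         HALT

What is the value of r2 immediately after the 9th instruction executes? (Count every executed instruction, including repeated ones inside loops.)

MOV r2, #7 → r2=7
MOV r0, #14 → r0=14
MOV r1, #-9 → r1=-9
MOV r5, #35 → r5=35
ADD r0, r0, #6 → r0=14+6=20
XOR r0, r5, #17 → r0=35^17=50
STR r2, [8] → M[8]=7
ADD r1, r2, r0 → r1=7+50=57
NEG r2 → r2=-(7)=-7
After step 9: r2 = -7.

-7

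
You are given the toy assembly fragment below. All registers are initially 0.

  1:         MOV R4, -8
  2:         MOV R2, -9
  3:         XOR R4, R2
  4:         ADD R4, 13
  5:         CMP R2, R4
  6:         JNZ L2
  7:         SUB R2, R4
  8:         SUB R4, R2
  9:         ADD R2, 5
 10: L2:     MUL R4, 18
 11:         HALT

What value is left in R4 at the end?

after MOV R4, -8: R4=-8
after MOV R2, -9: R2=-9
after XOR R4, R2: R4=(-8)^(-9)=15
after ADD R4, 13: R4=15+13=28
CMP R2, R4  (cmp -9,28)
JNZ L2: taken
after MUL R4, 18: R4=28*18=504
halt.

504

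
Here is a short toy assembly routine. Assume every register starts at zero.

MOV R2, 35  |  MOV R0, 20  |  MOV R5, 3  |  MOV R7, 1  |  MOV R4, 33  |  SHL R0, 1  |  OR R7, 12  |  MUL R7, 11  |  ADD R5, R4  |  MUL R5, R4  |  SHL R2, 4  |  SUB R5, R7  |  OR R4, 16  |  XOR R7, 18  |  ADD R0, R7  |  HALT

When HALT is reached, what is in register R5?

R2=35
R0=20
R5=3
R7=1
R4=33
R0=20<<1=40
R7=1|12=13
R7=13*11=143
R5=3+33=36
R5=36*33=1188
R2=35<<4=560
R5=1188-143=1045
R4=33|16=49
R7=143^18=157
R0=40+157=197
halt.

1045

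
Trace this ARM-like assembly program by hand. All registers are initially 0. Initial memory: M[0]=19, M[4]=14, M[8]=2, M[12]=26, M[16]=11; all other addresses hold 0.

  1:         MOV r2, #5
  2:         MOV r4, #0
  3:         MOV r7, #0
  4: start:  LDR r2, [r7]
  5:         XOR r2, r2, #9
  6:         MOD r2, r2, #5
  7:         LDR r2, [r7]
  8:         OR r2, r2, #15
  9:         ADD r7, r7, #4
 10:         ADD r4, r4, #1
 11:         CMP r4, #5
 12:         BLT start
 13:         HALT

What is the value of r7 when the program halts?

20

r2=5
r4=0
r7=0
r2=M[0]=19
r2=19^9=26
r2=26%5=1
r2=M[0]=19
r2=19|15=31
r7=0+4=4
r4=0+1=1
CMP r4, #5  (cmp 1,5)
BLT start: taken
r2=M[4]=14
r2=14^9=7
r2=7%5=2
r2=M[4]=14
r2=14|15=15
r7=4+4=8
r4=1+1=2
CMP r4, #5  (cmp 2,5)
BLT start: taken
r2=M[8]=2
r2=2^9=11
r2=11%5=1
r2=M[8]=2
r2=2|15=15
r7=8+4=12
r4=2+1=3
CMP r4, #5  (cmp 3,5)
BLT start: taken
r2=M[12]=26
r2=26^9=19
r2=19%5=4
r2=M[12]=26
r2=26|15=31
r7=12+4=16
r4=3+1=4
CMP r4, #5  (cmp 4,5)
BLT start: taken
r2=M[16]=11
r2=11^9=2
r2=2%5=2
r2=M[16]=11
r2=11|15=15
r7=16+4=20
r4=4+1=5
CMP r4, #5  (cmp 5,5)
BLT start: not taken
halt.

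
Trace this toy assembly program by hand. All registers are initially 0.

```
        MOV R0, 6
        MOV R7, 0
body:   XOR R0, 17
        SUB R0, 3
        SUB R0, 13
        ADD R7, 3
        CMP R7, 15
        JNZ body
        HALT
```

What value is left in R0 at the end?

7

MOV R0, 6 → R0=6
MOV R7, 0 → R7=0
XOR R0, 17 → R0=6^17=23
SUB R0, 3 → R0=23-3=20
SUB R0, 13 → R0=20-13=7
ADD R7, 3 → R7=0+3=3
CMP R7, 15  (cmp 3,15)
JNZ body: taken
XOR R0, 17 → R0=7^17=22
SUB R0, 3 → R0=22-3=19
SUB R0, 13 → R0=19-13=6
ADD R7, 3 → R7=3+3=6
CMP R7, 15  (cmp 6,15)
JNZ body: taken
XOR R0, 17 → R0=6^17=23
SUB R0, 3 → R0=23-3=20
SUB R0, 13 → R0=20-13=7
ADD R7, 3 → R7=6+3=9
CMP R7, 15  (cmp 9,15)
JNZ body: taken
XOR R0, 17 → R0=7^17=22
SUB R0, 3 → R0=22-3=19
SUB R0, 13 → R0=19-13=6
ADD R7, 3 → R7=9+3=12
CMP R7, 15  (cmp 12,15)
JNZ body: taken
XOR R0, 17 → R0=6^17=23
SUB R0, 3 → R0=23-3=20
SUB R0, 13 → R0=20-13=7
ADD R7, 3 → R7=12+3=15
CMP R7, 15  (cmp 15,15)
JNZ body: not taken
halt.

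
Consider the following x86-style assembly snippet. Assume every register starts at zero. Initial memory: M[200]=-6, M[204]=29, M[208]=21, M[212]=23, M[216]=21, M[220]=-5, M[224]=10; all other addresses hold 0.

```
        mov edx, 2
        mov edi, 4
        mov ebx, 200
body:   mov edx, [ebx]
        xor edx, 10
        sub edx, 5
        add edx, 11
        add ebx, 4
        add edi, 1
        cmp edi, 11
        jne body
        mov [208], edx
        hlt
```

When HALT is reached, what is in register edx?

after mov edx, 2: edx=2
after mov edi, 4: edi=4
after mov ebx, 200: ebx=200
after mov edx, [ebx]: edx=M[200]=-6
after xor edx, 10: edx=(-6)^10=-16
after sub edx, 5: edx=(-16)-5=-21
after add edx, 11: edx=(-21)+11=-10
after add ebx, 4: ebx=200+4=204
after add edi, 1: edi=4+1=5
cmp edi, 11  (cmp 5,11)
jne body: taken
after mov edx, [ebx]: edx=M[204]=29
after xor edx, 10: edx=29^10=23
after sub edx, 5: edx=23-5=18
after add edx, 11: edx=18+11=29
after add ebx, 4: ebx=204+4=208
after add edi, 1: edi=5+1=6
cmp edi, 11  (cmp 6,11)
jne body: taken
after mov edx, [ebx]: edx=M[208]=21
after xor edx, 10: edx=21^10=31
after sub edx, 5: edx=31-5=26
after add edx, 11: edx=26+11=37
after add ebx, 4: ebx=208+4=212
after add edi, 1: edi=6+1=7
cmp edi, 11  (cmp 7,11)
jne body: taken
after mov edx, [ebx]: edx=M[212]=23
after xor edx, 10: edx=23^10=29
after sub edx, 5: edx=29-5=24
after add edx, 11: edx=24+11=35
after add ebx, 4: ebx=212+4=216
after add edi, 1: edi=7+1=8
cmp edi, 11  (cmp 8,11)
jne body: taken
after mov edx, [ebx]: edx=M[216]=21
after xor edx, 10: edx=21^10=31
after sub edx, 5: edx=31-5=26
after add edx, 11: edx=26+11=37
after add ebx, 4: ebx=216+4=220
after add edi, 1: edi=8+1=9
cmp edi, 11  (cmp 9,11)
jne body: taken
after mov edx, [ebx]: edx=M[220]=-5
after xor edx, 10: edx=(-5)^10=-15
after sub edx, 5: edx=(-15)-5=-20
after add edx, 11: edx=(-20)+11=-9
after add ebx, 4: ebx=220+4=224
after add edi, 1: edi=9+1=10
cmp edi, 11  (cmp 10,11)
jne body: taken
after mov edx, [ebx]: edx=M[224]=10
after xor edx, 10: edx=10^10=0
after sub edx, 5: edx=0-5=-5
after add edx, 11: edx=(-5)+11=6
after add ebx, 4: ebx=224+4=228
after add edi, 1: edi=10+1=11
cmp edi, 11  (cmp 11,11)
jne body: not taken
mov [208], edx → M[208]=6
halt.

6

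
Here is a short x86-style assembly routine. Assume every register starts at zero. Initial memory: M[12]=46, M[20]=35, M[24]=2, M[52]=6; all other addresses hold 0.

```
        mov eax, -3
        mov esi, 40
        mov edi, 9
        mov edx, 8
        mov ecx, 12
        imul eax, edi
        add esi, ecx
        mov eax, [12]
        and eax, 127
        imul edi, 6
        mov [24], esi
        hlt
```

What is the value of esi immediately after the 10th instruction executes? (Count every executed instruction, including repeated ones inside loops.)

52

mov eax, -3 → eax=-3
mov esi, 40 → esi=40
mov edi, 9 → edi=9
mov edx, 8 → edx=8
mov ecx, 12 → ecx=12
imul eax, edi → eax=(-3)*9=-27
add esi, ecx → esi=40+12=52
mov eax, [12] → eax=M[12]=46
and eax, 127 → eax=46&127=46
imul edi, 6 → edi=9*6=54
After step 10: esi = 52.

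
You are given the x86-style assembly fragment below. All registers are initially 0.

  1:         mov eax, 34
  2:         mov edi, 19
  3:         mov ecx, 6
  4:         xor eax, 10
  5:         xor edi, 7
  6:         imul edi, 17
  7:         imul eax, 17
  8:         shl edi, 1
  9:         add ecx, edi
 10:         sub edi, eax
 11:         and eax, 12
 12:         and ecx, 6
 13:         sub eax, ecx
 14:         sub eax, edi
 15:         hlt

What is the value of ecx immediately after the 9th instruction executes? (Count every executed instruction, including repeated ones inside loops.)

eax=34
edi=19
ecx=6
eax=34^10=40
edi=19^7=20
edi=20*17=340
eax=40*17=680
edi=340<<1=680
ecx=6+680=686
After step 9: ecx = 686.

686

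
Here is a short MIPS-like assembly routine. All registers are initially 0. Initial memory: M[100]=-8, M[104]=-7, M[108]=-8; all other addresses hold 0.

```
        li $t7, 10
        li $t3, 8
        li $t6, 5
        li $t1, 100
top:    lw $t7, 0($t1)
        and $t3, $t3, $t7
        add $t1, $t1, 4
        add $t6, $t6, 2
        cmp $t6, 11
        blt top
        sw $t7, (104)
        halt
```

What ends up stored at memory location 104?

-8

li $t7, 10 → $t7=10
li $t3, 8 → $t3=8
li $t6, 5 → $t6=5
li $t1, 100 → $t1=100
lw $t7, 0($t1) → $t7=M[100]=-8
and $t3, $t3, $t7 → $t3=8&(-8)=8
add $t1, $t1, 4 → $t1=100+4=104
add $t6, $t6, 2 → $t6=5+2=7
cmp $t6, 11  (cmp 7,11)
blt top: taken
lw $t7, 0($t1) → $t7=M[104]=-7
and $t3, $t3, $t7 → $t3=8&(-7)=8
add $t1, $t1, 4 → $t1=104+4=108
add $t6, $t6, 2 → $t6=7+2=9
cmp $t6, 11  (cmp 9,11)
blt top: taken
lw $t7, 0($t1) → $t7=M[108]=-8
and $t3, $t3, $t7 → $t3=8&(-8)=8
add $t1, $t1, 4 → $t1=108+4=112
add $t6, $t6, 2 → $t6=9+2=11
cmp $t6, 11  (cmp 11,11)
blt top: not taken
sw $t7, (104) → M[104]=-8
halt.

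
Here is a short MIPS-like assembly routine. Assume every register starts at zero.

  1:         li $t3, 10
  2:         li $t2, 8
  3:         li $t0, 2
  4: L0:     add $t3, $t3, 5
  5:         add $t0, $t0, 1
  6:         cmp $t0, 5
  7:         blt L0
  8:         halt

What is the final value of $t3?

after li $t3, 10: $t3=10
after li $t2, 8: $t2=8
after li $t0, 2: $t0=2
after add $t3, $t3, 5: $t3=10+5=15
after add $t0, $t0, 1: $t0=2+1=3
cmp $t0, 5  (cmp 3,5)
blt L0: taken
after add $t3, $t3, 5: $t3=15+5=20
after add $t0, $t0, 1: $t0=3+1=4
cmp $t0, 5  (cmp 4,5)
blt L0: taken
after add $t3, $t3, 5: $t3=20+5=25
after add $t0, $t0, 1: $t0=4+1=5
cmp $t0, 5  (cmp 5,5)
blt L0: not taken
halt.

25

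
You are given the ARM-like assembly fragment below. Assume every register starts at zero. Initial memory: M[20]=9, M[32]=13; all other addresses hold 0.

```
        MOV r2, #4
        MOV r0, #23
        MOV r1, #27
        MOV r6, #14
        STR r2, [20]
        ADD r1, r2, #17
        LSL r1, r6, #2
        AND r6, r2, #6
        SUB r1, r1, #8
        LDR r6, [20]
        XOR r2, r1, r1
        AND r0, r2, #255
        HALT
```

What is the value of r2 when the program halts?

0

MOV r2, #4 → r2=4
MOV r0, #23 → r0=23
MOV r1, #27 → r1=27
MOV r6, #14 → r6=14
STR r2, [20] → M[20]=4
ADD r1, r2, #17 → r1=4+17=21
LSL r1, r6, #2 → r1=14<<2=56
AND r6, r2, #6 → r6=4&6=4
SUB r1, r1, #8 → r1=56-8=48
LDR r6, [20] → r6=M[20]=4
XOR r2, r1, r1 → r2=48^48=0
AND r0, r2, #255 → r0=0&255=0
halt.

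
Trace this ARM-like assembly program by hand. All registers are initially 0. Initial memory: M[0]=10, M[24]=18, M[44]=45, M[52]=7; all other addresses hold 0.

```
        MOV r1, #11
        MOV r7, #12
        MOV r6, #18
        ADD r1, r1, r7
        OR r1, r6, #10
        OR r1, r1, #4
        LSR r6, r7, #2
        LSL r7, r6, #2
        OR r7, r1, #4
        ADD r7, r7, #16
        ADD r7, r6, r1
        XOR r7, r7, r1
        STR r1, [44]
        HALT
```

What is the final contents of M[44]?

30

r1=11
r7=12
r6=18
r1=11+12=23
r1=18|10=26
r1=26|4=30
r6=12>>2=3
r7=3<<2=12
r7=30|4=30
r7=30+16=46
r7=3+30=33
r7=33^30=63
STR r1, [44] → M[44]=30
halt.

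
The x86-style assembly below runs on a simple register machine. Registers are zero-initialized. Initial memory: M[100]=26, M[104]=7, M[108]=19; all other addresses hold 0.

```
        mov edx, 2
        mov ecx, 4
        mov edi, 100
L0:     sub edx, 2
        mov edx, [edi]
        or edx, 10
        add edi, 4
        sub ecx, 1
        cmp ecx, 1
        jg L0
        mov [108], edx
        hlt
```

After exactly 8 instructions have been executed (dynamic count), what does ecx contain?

after mov edx, 2: edx=2
after mov ecx, 4: ecx=4
after mov edi, 100: edi=100
after sub edx, 2: edx=2-2=0
after mov edx, [edi]: edx=M[100]=26
after or edx, 10: edx=26|10=26
after add edi, 4: edi=100+4=104
after sub ecx, 1: ecx=4-1=3
After step 8: ecx = 3.

3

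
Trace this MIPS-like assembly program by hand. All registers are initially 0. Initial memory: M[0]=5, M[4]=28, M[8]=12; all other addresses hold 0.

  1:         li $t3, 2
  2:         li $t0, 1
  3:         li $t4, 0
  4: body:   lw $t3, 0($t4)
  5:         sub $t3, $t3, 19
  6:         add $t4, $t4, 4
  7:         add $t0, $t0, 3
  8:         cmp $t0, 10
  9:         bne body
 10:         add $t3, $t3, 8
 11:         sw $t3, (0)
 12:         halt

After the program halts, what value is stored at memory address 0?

li $t3, 2 → $t3=2
li $t0, 1 → $t0=1
li $t4, 0 → $t4=0
lw $t3, 0($t4) → $t3=M[0]=5
sub $t3, $t3, 19 → $t3=5-19=-14
add $t4, $t4, 4 → $t4=0+4=4
add $t0, $t0, 3 → $t0=1+3=4
cmp $t0, 10  (cmp 4,10)
bne body: taken
lw $t3, 0($t4) → $t3=M[4]=28
sub $t3, $t3, 19 → $t3=28-19=9
add $t4, $t4, 4 → $t4=4+4=8
add $t0, $t0, 3 → $t0=4+3=7
cmp $t0, 10  (cmp 7,10)
bne body: taken
lw $t3, 0($t4) → $t3=M[8]=12
sub $t3, $t3, 19 → $t3=12-19=-7
add $t4, $t4, 4 → $t4=8+4=12
add $t0, $t0, 3 → $t0=7+3=10
cmp $t0, 10  (cmp 10,10)
bne body: not taken
add $t3, $t3, 8 → $t3=(-7)+8=1
sw $t3, (0) → M[0]=1
halt.

1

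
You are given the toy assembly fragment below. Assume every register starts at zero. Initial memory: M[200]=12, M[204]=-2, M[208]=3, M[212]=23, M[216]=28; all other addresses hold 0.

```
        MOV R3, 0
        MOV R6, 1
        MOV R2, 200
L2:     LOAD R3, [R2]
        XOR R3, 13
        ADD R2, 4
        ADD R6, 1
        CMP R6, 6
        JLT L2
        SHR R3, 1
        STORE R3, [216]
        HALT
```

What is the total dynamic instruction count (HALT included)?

36

MOV R3, 0 → R3=0
MOV R6, 1 → R6=1
MOV R2, 200 → R2=200
LOAD R3, [R2] → R3=M[200]=12
XOR R3, 13 → R3=12^13=1
ADD R2, 4 → R2=200+4=204
ADD R6, 1 → R6=1+1=2
CMP R6, 6  (cmp 2,6)
JLT L2: taken
LOAD R3, [R2] → R3=M[204]=-2
XOR R3, 13 → R3=(-2)^13=-13
ADD R2, 4 → R2=204+4=208
ADD R6, 1 → R6=2+1=3
CMP R6, 6  (cmp 3,6)
JLT L2: taken
LOAD R3, [R2] → R3=M[208]=3
XOR R3, 13 → R3=3^13=14
ADD R2, 4 → R2=208+4=212
ADD R6, 1 → R6=3+1=4
CMP R6, 6  (cmp 4,6)
JLT L2: taken
LOAD R3, [R2] → R3=M[212]=23
XOR R3, 13 → R3=23^13=26
ADD R2, 4 → R2=212+4=216
ADD R6, 1 → R6=4+1=5
CMP R6, 6  (cmp 5,6)
JLT L2: taken
LOAD R3, [R2] → R3=M[216]=28
XOR R3, 13 → R3=28^13=17
ADD R2, 4 → R2=216+4=220
ADD R6, 1 → R6=5+1=6
CMP R6, 6  (cmp 6,6)
JLT L2: not taken
SHR R3, 1 → R3=17>>1=8
STORE R3, [216] → M[216]=8
halt.
Total executed instructions: 36.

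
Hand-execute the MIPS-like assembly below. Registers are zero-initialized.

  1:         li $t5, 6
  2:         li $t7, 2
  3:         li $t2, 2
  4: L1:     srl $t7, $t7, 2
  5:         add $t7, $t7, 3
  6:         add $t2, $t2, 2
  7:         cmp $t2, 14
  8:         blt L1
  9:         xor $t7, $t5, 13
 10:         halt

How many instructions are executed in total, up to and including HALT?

li $t5, 6 → $t5=6
li $t7, 2 → $t7=2
li $t2, 2 → $t2=2
srl $t7, $t7, 2 → $t7=2>>2=0
add $t7, $t7, 3 → $t7=0+3=3
add $t2, $t2, 2 → $t2=2+2=4
cmp $t2, 14  (cmp 4,14)
blt L1: taken
srl $t7, $t7, 2 → $t7=3>>2=0
add $t7, $t7, 3 → $t7=0+3=3
add $t2, $t2, 2 → $t2=4+2=6
cmp $t2, 14  (cmp 6,14)
blt L1: taken
srl $t7, $t7, 2 → $t7=3>>2=0
add $t7, $t7, 3 → $t7=0+3=3
add $t2, $t2, 2 → $t2=6+2=8
cmp $t2, 14  (cmp 8,14)
blt L1: taken
srl $t7, $t7, 2 → $t7=3>>2=0
add $t7, $t7, 3 → $t7=0+3=3
add $t2, $t2, 2 → $t2=8+2=10
cmp $t2, 14  (cmp 10,14)
blt L1: taken
srl $t7, $t7, 2 → $t7=3>>2=0
add $t7, $t7, 3 → $t7=0+3=3
add $t2, $t2, 2 → $t2=10+2=12
cmp $t2, 14  (cmp 12,14)
blt L1: taken
srl $t7, $t7, 2 → $t7=3>>2=0
add $t7, $t7, 3 → $t7=0+3=3
add $t2, $t2, 2 → $t2=12+2=14
cmp $t2, 14  (cmp 14,14)
blt L1: not taken
xor $t7, $t5, 13 → $t7=6^13=11
halt.
Total executed instructions: 35.

35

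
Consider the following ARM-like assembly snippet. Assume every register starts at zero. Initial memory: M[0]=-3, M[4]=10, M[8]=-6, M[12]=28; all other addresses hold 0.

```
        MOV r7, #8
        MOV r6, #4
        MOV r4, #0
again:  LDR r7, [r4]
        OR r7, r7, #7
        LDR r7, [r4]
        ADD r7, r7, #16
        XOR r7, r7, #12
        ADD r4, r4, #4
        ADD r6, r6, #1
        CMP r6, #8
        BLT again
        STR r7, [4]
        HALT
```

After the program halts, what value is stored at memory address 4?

32

MOV r7, #8 → r7=8
MOV r6, #4 → r6=4
MOV r4, #0 → r4=0
LDR r7, [r4] → r7=M[0]=-3
OR r7, r7, #7 → r7=(-3)|7=-1
LDR r7, [r4] → r7=M[0]=-3
ADD r7, r7, #16 → r7=(-3)+16=13
XOR r7, r7, #12 → r7=13^12=1
ADD r4, r4, #4 → r4=0+4=4
ADD r6, r6, #1 → r6=4+1=5
CMP r6, #8  (cmp 5,8)
BLT again: taken
LDR r7, [r4] → r7=M[4]=10
OR r7, r7, #7 → r7=10|7=15
LDR r7, [r4] → r7=M[4]=10
ADD r7, r7, #16 → r7=10+16=26
XOR r7, r7, #12 → r7=26^12=22
ADD r4, r4, #4 → r4=4+4=8
ADD r6, r6, #1 → r6=5+1=6
CMP r6, #8  (cmp 6,8)
BLT again: taken
LDR r7, [r4] → r7=M[8]=-6
OR r7, r7, #7 → r7=(-6)|7=-1
LDR r7, [r4] → r7=M[8]=-6
ADD r7, r7, #16 → r7=(-6)+16=10
XOR r7, r7, #12 → r7=10^12=6
ADD r4, r4, #4 → r4=8+4=12
ADD r6, r6, #1 → r6=6+1=7
CMP r6, #8  (cmp 7,8)
BLT again: taken
LDR r7, [r4] → r7=M[12]=28
OR r7, r7, #7 → r7=28|7=31
LDR r7, [r4] → r7=M[12]=28
ADD r7, r7, #16 → r7=28+16=44
XOR r7, r7, #12 → r7=44^12=32
ADD r4, r4, #4 → r4=12+4=16
ADD r6, r6, #1 → r6=7+1=8
CMP r6, #8  (cmp 8,8)
BLT again: not taken
STR r7, [4] → M[4]=32
halt.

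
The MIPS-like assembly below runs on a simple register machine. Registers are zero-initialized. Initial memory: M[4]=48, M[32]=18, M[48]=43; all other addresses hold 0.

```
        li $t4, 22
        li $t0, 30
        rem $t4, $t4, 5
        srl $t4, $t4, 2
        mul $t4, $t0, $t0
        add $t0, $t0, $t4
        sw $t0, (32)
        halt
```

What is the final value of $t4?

900

li $t4, 22 → $t4=22
li $t0, 30 → $t0=30
rem $t4, $t4, 5 → $t4=22%5=2
srl $t4, $t4, 2 → $t4=2>>2=0
mul $t4, $t0, $t0 → $t4=30*30=900
add $t0, $t0, $t4 → $t0=30+900=930
sw $t0, (32) → M[32]=930
halt.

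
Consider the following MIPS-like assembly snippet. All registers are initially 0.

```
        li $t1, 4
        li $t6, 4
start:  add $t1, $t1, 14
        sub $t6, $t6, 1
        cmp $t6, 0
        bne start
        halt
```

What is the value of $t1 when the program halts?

li $t1, 4 → $t1=4
li $t6, 4 → $t6=4
add $t1, $t1, 14 → $t1=4+14=18
sub $t6, $t6, 1 → $t6=4-1=3
cmp $t6, 0  (cmp 3,0)
bne start: taken
add $t1, $t1, 14 → $t1=18+14=32
sub $t6, $t6, 1 → $t6=3-1=2
cmp $t6, 0  (cmp 2,0)
bne start: taken
add $t1, $t1, 14 → $t1=32+14=46
sub $t6, $t6, 1 → $t6=2-1=1
cmp $t6, 0  (cmp 1,0)
bne start: taken
add $t1, $t1, 14 → $t1=46+14=60
sub $t6, $t6, 1 → $t6=1-1=0
cmp $t6, 0  (cmp 0,0)
bne start: not taken
halt.

60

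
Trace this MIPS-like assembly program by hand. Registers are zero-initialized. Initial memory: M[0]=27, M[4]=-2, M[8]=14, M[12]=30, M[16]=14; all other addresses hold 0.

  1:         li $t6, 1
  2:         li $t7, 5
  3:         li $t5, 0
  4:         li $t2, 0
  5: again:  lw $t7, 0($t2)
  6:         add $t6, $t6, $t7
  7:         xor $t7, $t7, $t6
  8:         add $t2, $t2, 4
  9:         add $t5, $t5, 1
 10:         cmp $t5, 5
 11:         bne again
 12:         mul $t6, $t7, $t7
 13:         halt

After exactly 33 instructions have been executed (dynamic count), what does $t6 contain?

70

after li $t6, 1: $t6=1
after li $t7, 5: $t7=5
after li $t5, 0: $t5=0
after li $t2, 0: $t2=0
after lw $t7, 0($t2): $t7=M[0]=27
after add $t6, $t6, $t7: $t6=1+27=28
after xor $t7, $t7, $t6: $t7=27^28=7
after add $t2, $t2, 4: $t2=0+4=4
after add $t5, $t5, 1: $t5=0+1=1
cmp $t5, 5  (cmp 1,5)
bne again: taken
after lw $t7, 0($t2): $t7=M[4]=-2
after add $t6, $t6, $t7: $t6=28+(-2)=26
after xor $t7, $t7, $t6: $t7=(-2)^26=-28
after add $t2, $t2, 4: $t2=4+4=8
after add $t5, $t5, 1: $t5=1+1=2
cmp $t5, 5  (cmp 2,5)
bne again: taken
after lw $t7, 0($t2): $t7=M[8]=14
after add $t6, $t6, $t7: $t6=26+14=40
after xor $t7, $t7, $t6: $t7=14^40=38
after add $t2, $t2, 4: $t2=8+4=12
after add $t5, $t5, 1: $t5=2+1=3
cmp $t5, 5  (cmp 3,5)
bne again: taken
after lw $t7, 0($t2): $t7=M[12]=30
after add $t6, $t6, $t7: $t6=40+30=70
after xor $t7, $t7, $t6: $t7=30^70=88
after add $t2, $t2, 4: $t2=12+4=16
after add $t5, $t5, 1: $t5=3+1=4
cmp $t5, 5  (cmp 4,5)
bne again: taken
after lw $t7, 0($t2): $t7=M[16]=14
After step 33: $t6 = 70.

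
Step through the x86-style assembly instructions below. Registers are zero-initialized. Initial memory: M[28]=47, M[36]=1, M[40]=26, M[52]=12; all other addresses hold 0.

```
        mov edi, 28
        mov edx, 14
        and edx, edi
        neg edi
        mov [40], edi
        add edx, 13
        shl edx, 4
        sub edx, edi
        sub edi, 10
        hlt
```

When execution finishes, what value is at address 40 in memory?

edi=28
edx=14
edx=14&28=12
edi=-(28)=-28
mov [40], edi → M[40]=-28
edx=12+13=25
edx=25<<4=400
edx=400-(-28)=428
edi=(-28)-10=-38
halt.

-28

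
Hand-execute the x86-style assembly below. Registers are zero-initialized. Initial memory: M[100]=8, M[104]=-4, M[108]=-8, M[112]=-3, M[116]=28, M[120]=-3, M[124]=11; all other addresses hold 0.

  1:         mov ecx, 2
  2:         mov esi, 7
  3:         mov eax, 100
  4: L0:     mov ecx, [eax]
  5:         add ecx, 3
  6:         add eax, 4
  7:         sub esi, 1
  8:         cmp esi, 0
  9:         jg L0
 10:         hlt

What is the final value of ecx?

after mov ecx, 2: ecx=2
after mov esi, 7: esi=7
after mov eax, 100: eax=100
after mov ecx, [eax]: ecx=M[100]=8
after add ecx, 3: ecx=8+3=11
after add eax, 4: eax=100+4=104
after sub esi, 1: esi=7-1=6
cmp esi, 0  (cmp 6,0)
jg L0: taken
after mov ecx, [eax]: ecx=M[104]=-4
after add ecx, 3: ecx=(-4)+3=-1
after add eax, 4: eax=104+4=108
after sub esi, 1: esi=6-1=5
cmp esi, 0  (cmp 5,0)
jg L0: taken
after mov ecx, [eax]: ecx=M[108]=-8
after add ecx, 3: ecx=(-8)+3=-5
after add eax, 4: eax=108+4=112
after sub esi, 1: esi=5-1=4
cmp esi, 0  (cmp 4,0)
jg L0: taken
after mov ecx, [eax]: ecx=M[112]=-3
after add ecx, 3: ecx=(-3)+3=0
after add eax, 4: eax=112+4=116
after sub esi, 1: esi=4-1=3
cmp esi, 0  (cmp 3,0)
jg L0: taken
after mov ecx, [eax]: ecx=M[116]=28
after add ecx, 3: ecx=28+3=31
after add eax, 4: eax=116+4=120
after sub esi, 1: esi=3-1=2
cmp esi, 0  (cmp 2,0)
jg L0: taken
after mov ecx, [eax]: ecx=M[120]=-3
after add ecx, 3: ecx=(-3)+3=0
after add eax, 4: eax=120+4=124
after sub esi, 1: esi=2-1=1
cmp esi, 0  (cmp 1,0)
jg L0: taken
after mov ecx, [eax]: ecx=M[124]=11
after add ecx, 3: ecx=11+3=14
after add eax, 4: eax=124+4=128
after sub esi, 1: esi=1-1=0
cmp esi, 0  (cmp 0,0)
jg L0: not taken
halt.

14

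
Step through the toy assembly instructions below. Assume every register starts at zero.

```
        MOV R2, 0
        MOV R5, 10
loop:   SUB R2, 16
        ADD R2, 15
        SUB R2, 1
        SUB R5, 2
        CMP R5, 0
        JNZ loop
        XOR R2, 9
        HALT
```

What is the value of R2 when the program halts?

MOV R2, 0 → R2=0
MOV R5, 10 → R5=10
SUB R2, 16 → R2=0-16=-16
ADD R2, 15 → R2=(-16)+15=-1
SUB R2, 1 → R2=(-1)-1=-2
SUB R5, 2 → R5=10-2=8
CMP R5, 0  (cmp 8,0)
JNZ loop: taken
SUB R2, 16 → R2=(-2)-16=-18
ADD R2, 15 → R2=(-18)+15=-3
SUB R2, 1 → R2=(-3)-1=-4
SUB R5, 2 → R5=8-2=6
CMP R5, 0  (cmp 6,0)
JNZ loop: taken
SUB R2, 16 → R2=(-4)-16=-20
ADD R2, 15 → R2=(-20)+15=-5
SUB R2, 1 → R2=(-5)-1=-6
SUB R5, 2 → R5=6-2=4
CMP R5, 0  (cmp 4,0)
JNZ loop: taken
SUB R2, 16 → R2=(-6)-16=-22
ADD R2, 15 → R2=(-22)+15=-7
SUB R2, 1 → R2=(-7)-1=-8
SUB R5, 2 → R5=4-2=2
CMP R5, 0  (cmp 2,0)
JNZ loop: taken
SUB R2, 16 → R2=(-8)-16=-24
ADD R2, 15 → R2=(-24)+15=-9
SUB R2, 1 → R2=(-9)-1=-10
SUB R5, 2 → R5=2-2=0
CMP R5, 0  (cmp 0,0)
JNZ loop: not taken
XOR R2, 9 → R2=(-10)^9=-1
halt.

-1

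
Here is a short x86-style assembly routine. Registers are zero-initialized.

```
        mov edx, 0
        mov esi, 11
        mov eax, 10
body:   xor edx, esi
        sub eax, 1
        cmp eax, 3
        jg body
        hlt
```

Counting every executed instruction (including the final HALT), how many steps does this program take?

mov edx, 0 → edx=0
mov esi, 11 → esi=11
mov eax, 10 → eax=10
xor edx, esi → edx=0^11=11
sub eax, 1 → eax=10-1=9
cmp eax, 3  (cmp 9,3)
jg body: taken
xor edx, esi → edx=11^11=0
sub eax, 1 → eax=9-1=8
cmp eax, 3  (cmp 8,3)
jg body: taken
xor edx, esi → edx=0^11=11
sub eax, 1 → eax=8-1=7
cmp eax, 3  (cmp 7,3)
jg body: taken
xor edx, esi → edx=11^11=0
sub eax, 1 → eax=7-1=6
cmp eax, 3  (cmp 6,3)
jg body: taken
xor edx, esi → edx=0^11=11
sub eax, 1 → eax=6-1=5
cmp eax, 3  (cmp 5,3)
jg body: taken
xor edx, esi → edx=11^11=0
sub eax, 1 → eax=5-1=4
cmp eax, 3  (cmp 4,3)
jg body: taken
xor edx, esi → edx=0^11=11
sub eax, 1 → eax=4-1=3
cmp eax, 3  (cmp 3,3)
jg body: not taken
halt.
Total executed instructions: 32.

32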